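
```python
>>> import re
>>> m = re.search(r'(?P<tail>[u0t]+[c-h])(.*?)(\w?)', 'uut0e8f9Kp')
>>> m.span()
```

This matches one or more of one of [u0t], then a character in [c-h] (captured as 'tail'); then zero or more of any character (lazy) (captured); then optionally a word character (captured).
With the lazy modifier that quantifier settles for the fewest repetitions that let the rest of the pattern succeed (the atoms after it are unaffected and can still be greedy).
Unlike `match`, `search` isn't anchored — it looks for the pattern anywhere in the string.
The match spans [0:6] → 'uut0e8'.
Captured: group 1 = 'uut0e', group 2 = '', group 3 = '8'.

(0, 6)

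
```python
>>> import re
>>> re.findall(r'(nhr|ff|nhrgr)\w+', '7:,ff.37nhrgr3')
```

['nhr']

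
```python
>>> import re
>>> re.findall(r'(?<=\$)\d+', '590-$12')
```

Because the assertion is zero-width, the text it checks is not consumed and won't appear in the result.
Walking the string: at [5:7] → '12'.
With no groups in the pattern, `findall` gives back each whole match — 1 here.

['12']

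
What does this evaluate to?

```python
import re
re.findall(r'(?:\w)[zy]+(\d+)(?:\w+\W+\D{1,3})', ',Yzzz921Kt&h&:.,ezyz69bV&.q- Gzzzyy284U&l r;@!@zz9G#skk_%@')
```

['921', '69', '284', '9']

Because there's exactly one group, `findall` drops the full match and keeps group 1 from each hit.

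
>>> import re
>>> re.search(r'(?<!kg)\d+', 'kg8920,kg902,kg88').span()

(3, 6)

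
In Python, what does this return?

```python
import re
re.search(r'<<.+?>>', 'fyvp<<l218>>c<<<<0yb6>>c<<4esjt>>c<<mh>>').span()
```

(4, 12)

The `?` after the quantifier makes it lazy — it takes as little as possible before letting the rest of the pattern try.
The match spans [4:12] → '<<l218>>'.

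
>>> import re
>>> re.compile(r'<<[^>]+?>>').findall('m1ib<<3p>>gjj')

['<<3p>>']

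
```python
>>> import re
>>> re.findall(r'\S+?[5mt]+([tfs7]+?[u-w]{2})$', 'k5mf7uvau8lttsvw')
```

The pattern matches one or more of a non-whitespace character (lazy); then one or more of one of [5mt]; then one or more of one of [tfs7] (lazy), then exactly 2 of a character in [u-w] (captured); then anchored at the end.
Walking the string: at [0:16] match 'k5mf7uvau8lttsvw', group 1 = 'svw'.
Because there's exactly one group, `findall` drops the full match and keeps group 1 from the one hit.

['svw']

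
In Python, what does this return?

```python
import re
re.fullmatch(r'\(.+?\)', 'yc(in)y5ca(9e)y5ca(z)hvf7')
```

`re.fullmatch` is like wrapping the pattern in `^…$` (in single-line mode).
Here there's no way to consume every character, so the call returns None.

None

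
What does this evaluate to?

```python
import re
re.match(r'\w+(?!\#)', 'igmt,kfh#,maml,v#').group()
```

`match` is anchored at position 0; if the pattern doesn't fit there, it returns None.
The match spans [0:4] → 'igmt'.

'igmt'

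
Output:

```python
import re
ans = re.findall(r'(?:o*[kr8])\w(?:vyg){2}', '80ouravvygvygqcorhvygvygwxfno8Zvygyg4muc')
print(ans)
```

['orhvygvyg']

Pattern: zero or more of the literal 'o', then one of [kr8] (non-capturing group); then a word character, then the literal 'vyg' repeated 2 times.
Matches: at [15:24] → 'orhvygvyg'.
With no groups in the pattern, `findall` gives back each whole match — 1 here.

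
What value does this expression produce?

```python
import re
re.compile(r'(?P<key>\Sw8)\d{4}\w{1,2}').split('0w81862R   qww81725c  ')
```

['', '0w8', '   q', 'ww8', '  ']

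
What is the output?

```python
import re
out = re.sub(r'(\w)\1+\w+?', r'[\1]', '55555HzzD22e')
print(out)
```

`\1` has to match the exact text group 1 already captured.
`\1` in the replacement pulls in group 1's text for each match.

[5][z][2]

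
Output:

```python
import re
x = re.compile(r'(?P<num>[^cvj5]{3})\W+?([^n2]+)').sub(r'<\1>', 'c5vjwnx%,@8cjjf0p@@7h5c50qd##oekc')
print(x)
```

The pattern matches exactly 3 of any character except [cvj5] (captured as 'num'); then one or more of a non-word character (lazy); then one or more of any character except [n2] (captured).
Matches: at [4:33] → 'wnx%,@8cjjf0p@@7h5c50qd##oekc'.
`\1` in the replacement pulls in group 1's text for each match.

c5vj<wnx>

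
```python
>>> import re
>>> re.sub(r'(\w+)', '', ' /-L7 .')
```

Each match is replaced by ''.

' /- .'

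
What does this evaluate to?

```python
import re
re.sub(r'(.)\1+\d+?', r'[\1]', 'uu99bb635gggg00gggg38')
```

The backreference `\1` re-matches whatever the first group consumed, character for character.
The replacement refers to a captured group, so each match is rewritten using its own captured text.

'[u]9[b]35[g]0[g]8'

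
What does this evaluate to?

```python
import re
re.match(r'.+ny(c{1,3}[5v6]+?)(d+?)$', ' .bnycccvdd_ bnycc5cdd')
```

`re.match` won't scan ahead — the pattern has to work from the very first character.
Here the string doesn't start with a match, so the call returns None.

None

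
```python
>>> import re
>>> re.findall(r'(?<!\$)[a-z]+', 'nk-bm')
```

The negative lookaround is zero-width — it rules out positions where the adjacent text would match, without consuming anything.
Since nothing is captured, `findall` lists the 2 matched substrings directly.

['nk', 'bm']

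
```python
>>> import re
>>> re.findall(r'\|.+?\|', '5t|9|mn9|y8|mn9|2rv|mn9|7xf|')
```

The `?` after the quantifier makes it lazy — it takes as little as possible before letting the rest of the pattern try.
Since nothing is captured, `findall` lists the 4 matched substrings directly.

['|9|', '|y8|', '|2rv|', '|7xf|']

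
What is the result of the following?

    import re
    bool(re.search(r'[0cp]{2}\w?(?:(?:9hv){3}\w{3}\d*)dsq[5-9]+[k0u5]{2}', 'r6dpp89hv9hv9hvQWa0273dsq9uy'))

False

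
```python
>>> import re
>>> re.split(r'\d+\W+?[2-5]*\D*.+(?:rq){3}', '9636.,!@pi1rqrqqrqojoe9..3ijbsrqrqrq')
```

['', '']

Pattern: one or more of a digit; then one or more of a non-word character (lazy), then zero or more of a character in [2-5]; then zero or more of a non-digit, then one or more of any character, then the literal 'rq' repeated 3 times.
Matches to split on: at [0:36] → '9636.,!@pi1rqrqqrqojoe9..3ijbsrqrqrq'.
Each match becomes a cut point; 2 segments remain.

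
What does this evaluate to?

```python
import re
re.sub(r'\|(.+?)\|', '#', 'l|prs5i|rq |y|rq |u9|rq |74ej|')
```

'l#rq #rq #rq #'

Lazy quantifiers expand one character at a time until the remainder of the pattern can match.
Matches: at [1:8] → '|prs5i|'; at [11:14] → '|y|'; at [17:21] → '|u9|'; at [24:30] → '|74ej|'.
Each match is replaced by '#'.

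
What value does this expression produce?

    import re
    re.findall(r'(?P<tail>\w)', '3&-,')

['3']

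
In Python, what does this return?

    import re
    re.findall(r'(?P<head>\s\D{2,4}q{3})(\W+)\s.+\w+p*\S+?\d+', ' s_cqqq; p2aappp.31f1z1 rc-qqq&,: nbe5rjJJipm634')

[(' s_cqqq', ';')]

Pattern: whitespace, then 2 to 4 of a non-digit, then exactly 3 of a literal 'q' (captured as 'head'); then one or more of a non-word character (captured); then whitespace, then one or more of any character; then one or more of a word character; then zero or more of a literal 'p', then one or more of a non-whitespace character (lazy), then one or more of a digit.
Scanning left to right: at [0:48] match ' s_cqqq; p2aappp.31f1z1 rc-qqq&,: nbe5rjJJipm634', groups = (' s_cqqq', ';').
`findall` packs the 2 group values into a tuple for every match.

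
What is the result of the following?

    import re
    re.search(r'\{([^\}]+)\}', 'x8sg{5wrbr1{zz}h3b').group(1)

'5wrbr1{zz'

The match spans [4:15] → '{5wrbr1{zz}'.
Captured: group 1 = '5wrbr1{zz'.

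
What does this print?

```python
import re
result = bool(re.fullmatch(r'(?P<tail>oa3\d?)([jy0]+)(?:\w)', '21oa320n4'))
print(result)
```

False

Pattern: the literal 'oa3', then optionally a digit (captured as 'tail'); then one or more of one of [jy0] (captured); then a word character (non-capturing group).
`re.fullmatch` is like wrapping the pattern in `^…$` (in single-line mode).
Here the string isn't matched end-to-end, so the call returns None, and `bool(None)` is False.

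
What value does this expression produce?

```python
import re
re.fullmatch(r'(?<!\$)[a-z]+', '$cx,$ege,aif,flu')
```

None

The negative lookahead/lookbehind blocks any match where the forbidden context is present.
For `fullmatch`, every character of the input must be accounted for by the pattern.
Here there's no way to consume every character, so the call returns None.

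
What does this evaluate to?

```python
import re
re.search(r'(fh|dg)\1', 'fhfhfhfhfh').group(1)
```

`\1` is not a pattern — it's the concrete string captured by group 1, re-applied verbatim.
`re.search` scans for the first position where the pattern succeeds.
The match spans [0:4] → 'fhfh'.
Captured: group 1 = 'fh'.

'fh'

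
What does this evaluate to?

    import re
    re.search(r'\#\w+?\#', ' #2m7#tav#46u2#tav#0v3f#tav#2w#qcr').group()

Unlike `match`, `search` isn't anchored — it looks for the pattern anywhere in the string.
The match spans [1:6] → '#2m7#'.

'#2m7#'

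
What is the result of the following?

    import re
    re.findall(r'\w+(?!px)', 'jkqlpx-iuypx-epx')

['jkqlpx', 'iuypx', 'epx']

Because the assertion is negative and zero-width, positions next to the forbidden text are skipped.
Matches: at [0:6] → 'jkqlpx'; at [7:12] → 'iuypx'; at [13:16] → 'epx'.
No capturing groups, so `findall` returns the 3 full match strings.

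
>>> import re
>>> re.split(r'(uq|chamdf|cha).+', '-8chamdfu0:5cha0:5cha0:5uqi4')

['-8', 'chamdf', '']

Alternation tries branches left to right and keeps the first one that lets the overall match succeed at that position.
Matches to split on: at [2:28] → 'chamdfu0:5cha0:5cha0:5uqi4'.
With a capturing group present, the delimiter's captured portion is kept in the result list.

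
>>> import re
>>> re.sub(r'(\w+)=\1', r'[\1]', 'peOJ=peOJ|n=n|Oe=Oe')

'[peOJ]|[n]|[Oe]'

After group 1 captures some text, `\1` only succeeds where that same text appears again.
`\1` in the replacement pulls in group 1's text for each match.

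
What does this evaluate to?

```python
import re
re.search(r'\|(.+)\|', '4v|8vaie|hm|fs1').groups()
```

The match spans [2:12] → '|8vaie|hm|'.
Captured: group 1 = '8vaie|hm'.

('8vaie|hm',)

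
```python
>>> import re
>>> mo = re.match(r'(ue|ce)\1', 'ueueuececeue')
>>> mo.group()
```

`re.match` won't scan ahead — the pattern has to work from the very first character.
The match spans [0:4] → 'ueue'.

'ueue'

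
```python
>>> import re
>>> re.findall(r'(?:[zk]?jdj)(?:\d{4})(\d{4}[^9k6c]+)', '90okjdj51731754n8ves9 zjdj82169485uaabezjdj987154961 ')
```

Pattern: optionally one of [zk], then the literal 'jdj' (non-capturing group); then exactly 4 of a digit (non-capturing group); then exactly 4 of a digit, then one or more of any character except [9k6c] (captured).
Matches: at [3:20] match 'kjdj51731754n8ves', group 1 = '1754n8ves'; at [22:43] match 'zjdj82169485uaabezjdj', group 1 = '9485uaabezjdj'.
`findall` collects group 1 from each match (2 total).

['1754n8ves', '9485uaabezjdj']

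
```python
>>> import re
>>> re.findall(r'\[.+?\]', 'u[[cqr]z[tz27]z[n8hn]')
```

`findall` yields the raw match text (3 of them) because the pattern has no groups.

['[[cqr]', '[tz27]', '[n8hn]']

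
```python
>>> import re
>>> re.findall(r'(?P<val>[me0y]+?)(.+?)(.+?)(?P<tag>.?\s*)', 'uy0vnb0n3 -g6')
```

Pattern: one or more of one of [me0y] (lazy) (captured as 'val'); then one or more of any character (lazy) (captured); then one or more of any character (lazy) (captured); then optionally any character, then zero or more of whitespace (captured as 'tag').
The `?` after the quantifier makes it lazy — it takes as little as possible before letting the rest of the pattern try.
Walking the string: at [1:5] match 'y0vn', groups = ('y', '0', 'v', 'n'); at [6:10] match '0n3 ', groups = ('0', 'n', '3', ' ').
4 groups means each result is a tuple of 4 captured strings — 2 here.

[('y', '0', 'v', 'n'), ('0', 'n', '3', ' ')]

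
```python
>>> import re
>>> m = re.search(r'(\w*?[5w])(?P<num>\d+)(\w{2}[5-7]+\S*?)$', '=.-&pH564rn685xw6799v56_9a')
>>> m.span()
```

(4, 26)

This matches zero or more of a word character (lazy), then one of [5w] (captured); then one or more of a digit (captured as 'num'); then exactly 2 of a word character, then one or more of a character in [5-7], then zero or more of a non-whitespace character (lazy) (captured); then anchored at the end.
`re.search` scans for the first position where the pattern succeeds.
The match spans [4:26] → 'pH564rn685xw6799v56_9a'.
Captured: group 1 = 'pH5', group 2 = '64', group 3 = 'rn685xw6799v56_9a'.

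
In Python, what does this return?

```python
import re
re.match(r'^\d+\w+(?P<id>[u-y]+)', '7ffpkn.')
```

None

The pattern matches anchored at the start of the string; then one or more of a digit; then one or more of a word character; then one or more of a character in [u-y] (captured as 'id').
`re.match` only tries the pattern at the start of the string.
Here the string doesn't start with a match, so the call returns None.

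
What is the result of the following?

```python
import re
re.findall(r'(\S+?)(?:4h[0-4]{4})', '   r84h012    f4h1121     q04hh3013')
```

The pattern matches one or more of a non-whitespace character (lazy) (captured); then the literal '4h', then exactly 4 of a character in [0-4] (non-capturing group).
Matches: at [14:21] match 'f4h1121', group 1 = 'f'.
One capturing group, so `findall` returns just the captured substring from the one match — 1 in all.

['f']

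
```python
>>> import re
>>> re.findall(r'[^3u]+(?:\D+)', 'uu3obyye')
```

['obyye']

The pattern matches one or more of any character except [3u]; then one or more of a non-digit (non-capturing group).
Walking the string: at [3:8] → 'obyye'.
`findall` yields the raw match text (1 of them) because the pattern has no groups.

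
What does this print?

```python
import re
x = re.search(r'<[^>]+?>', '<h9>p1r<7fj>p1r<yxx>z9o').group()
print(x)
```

`re.search` scans for the first position where the pattern succeeds.
The match spans [0:4] → '<h9>'.

<h9>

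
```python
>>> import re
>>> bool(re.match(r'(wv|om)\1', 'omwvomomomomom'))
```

False

After group 1 captures some text, `\1` only succeeds where that same text appears again.
With `match`, the pattern is implicitly anchored at the beginning.
Here position 0 doesn't satisfy it, so the call returns None, and `bool(None)` is False.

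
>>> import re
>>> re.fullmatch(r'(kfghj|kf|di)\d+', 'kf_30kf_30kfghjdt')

`re.fullmatch` requires the pattern to consume the entire string.
Here the pattern can't cover the whole string, so the call returns None.

None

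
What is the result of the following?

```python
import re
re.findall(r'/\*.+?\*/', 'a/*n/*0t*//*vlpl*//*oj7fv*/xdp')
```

['/*n/*0t*/', '/*vlpl*/', '/*oj7fv*/']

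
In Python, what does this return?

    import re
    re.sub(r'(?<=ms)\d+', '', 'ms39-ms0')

The `(?=…)`/`(?<=…)` assertion just peeks at neighbouring text; it doesn't advance the match position.
Matches: at [2:4] → '39'; at [7:8] → '0'.
`sub` substitutes '' at each match site.

'ms-ms'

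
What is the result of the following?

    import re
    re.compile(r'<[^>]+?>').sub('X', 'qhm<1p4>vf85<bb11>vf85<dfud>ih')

Every occurrence is swapped for 'X'.

'qhmXvf85Xvf85Xih'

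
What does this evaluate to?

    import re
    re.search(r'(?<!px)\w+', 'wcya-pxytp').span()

The negative lookaround is zero-width — it rules out positions where the adjacent text would match, without consuming anything.
The match spans [0:4] → 'wcya'.

(0, 4)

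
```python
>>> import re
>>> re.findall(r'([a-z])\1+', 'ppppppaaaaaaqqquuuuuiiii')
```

['p', 'a', 'q', 'u', 'i']

The backreference `\1` re-matches whatever the first group consumed, character for character.
With a single group, `findall` returns only what that group captured — 5 items.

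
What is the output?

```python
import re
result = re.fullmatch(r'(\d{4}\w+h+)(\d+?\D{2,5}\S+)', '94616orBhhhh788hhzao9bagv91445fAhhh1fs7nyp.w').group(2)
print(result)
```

The match spans [0:44] → '94616orBhhhh788hhzao9bagv91445fAhhh1fs7nyp.w'.
Captured: group 1 = '94616orBhhhh788hhzao9bagv91445fAhhh', group 2 = '1fs7nyp.w'.

1fs7nyp.w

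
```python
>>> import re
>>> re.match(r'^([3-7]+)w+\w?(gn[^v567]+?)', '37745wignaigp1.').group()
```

'37745wigna'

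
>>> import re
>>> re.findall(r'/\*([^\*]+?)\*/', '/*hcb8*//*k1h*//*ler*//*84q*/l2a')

Matches: at [0:8] match '/*hcb8*/', group 1 = 'hcb8'; at [8:15] match '/*k1h*/', group 1 = 'k1h'; at [15:22] match '/*ler*/', group 1 = 'ler'; at [22:29] match '/*84q*/', group 1 = '84q'.
Because there's exactly one group, `findall` drops the full match and keeps group 1 from each hit.

['hcb8', 'k1h', 'ler', '84q']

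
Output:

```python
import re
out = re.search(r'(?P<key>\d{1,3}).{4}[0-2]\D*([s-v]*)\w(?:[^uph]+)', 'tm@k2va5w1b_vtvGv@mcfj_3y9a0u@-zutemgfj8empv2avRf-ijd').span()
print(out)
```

Pattern: 1 to 3 of a digit (captured as 'key'); then exactly 4 of any character, then a character in [0-2], then zero or more of a non-digit; then zero or more of a character in [s-v] (captured); then a word character; then one or more of any character except [uph] (non-capturing group).
Unlike `match`, `search` isn't anchored — it looks for the pattern anywhere in the string.
The match spans [4:28] → '2va5w1b_vtvGv@mcfj_3y9a0'.
Captured: group 1 = '2', group 2 = ''.

(4, 28)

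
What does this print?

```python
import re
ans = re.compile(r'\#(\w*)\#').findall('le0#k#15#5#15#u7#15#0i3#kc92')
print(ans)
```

['k', '5', 'u7', '0i3']

`findall` collects group 1 from each match (4 total).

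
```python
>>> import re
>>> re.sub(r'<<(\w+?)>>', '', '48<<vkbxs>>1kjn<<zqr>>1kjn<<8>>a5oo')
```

'481kjn1kjna5oo'

Matches: at [2:11] → '<<vkbxs>>'; at [15:22] → '<<zqr>>'; at [26:31] → '<<8>>'.
Every occurrence is swapped for ''.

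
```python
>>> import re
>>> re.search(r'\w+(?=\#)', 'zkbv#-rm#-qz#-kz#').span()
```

(0, 4)

Lookahead/lookbehind check context without consuming it, so the matched span excludes the asserted characters.
`search` walks the string left to right and returns the first match it finds.
The match spans [0:4] → 'zkbv'.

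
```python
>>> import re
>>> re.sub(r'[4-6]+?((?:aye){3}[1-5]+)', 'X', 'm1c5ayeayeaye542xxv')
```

'm1cXxxv'

The pattern matches one or more of a character in [4-6] (lazy); then the literal 'aye' repeated 3 times, then one or more of a character in [1-5] (captured).
Matches: at [3:16] → '5ayeayeaye542'.
Every occurrence is swapped for 'X'.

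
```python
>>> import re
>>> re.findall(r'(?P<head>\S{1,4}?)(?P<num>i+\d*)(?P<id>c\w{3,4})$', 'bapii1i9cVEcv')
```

[('pii1', 'i9', 'cVEcv')]

This matches 1 to 4 of a non-whitespace character (lazy) (captured as 'head'); then one or more of a literal 'i', then zero or more of a digit (captured as 'num'); then the literal 'c', then 3 to 4 of a word character (captured as 'id'); then anchored at the end.
Matches: at [2:13] match 'pii1i9cVEcv', groups = ('pii1', 'i9', 'cVEcv').
Multiple groups make `findall` return tuples — one 3-tuple for the one match.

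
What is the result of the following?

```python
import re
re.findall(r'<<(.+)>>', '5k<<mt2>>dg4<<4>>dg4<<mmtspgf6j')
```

['mt2>>dg4<<4']

Matches: at [2:17] match '<<mt2>>dg4<<4>>', group 1 = 'mt2>>dg4<<4'.
Because there's exactly one group, `findall` drops the full match and keeps group 1 from the one hit.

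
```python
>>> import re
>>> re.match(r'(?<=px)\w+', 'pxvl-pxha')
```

The positive lookaround only admits positions where the adjacent text matches; those characters stay outside the span.
With `match`, the pattern is implicitly anchored at the beginning.
Here the pattern fails at index 0, so the call returns None.

None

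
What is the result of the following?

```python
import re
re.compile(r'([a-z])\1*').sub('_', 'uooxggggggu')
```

`\1` is not a pattern — it's the concrete string captured by group 1, re-applied verbatim.
`sub` substitutes '_' at each match site.

'_____'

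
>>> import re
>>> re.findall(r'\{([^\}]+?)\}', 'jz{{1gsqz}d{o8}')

['{1gsqz', 'o8']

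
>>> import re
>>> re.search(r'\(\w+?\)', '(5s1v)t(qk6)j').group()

The match spans [0:6] → '(5s1v)'.

'(5s1v)'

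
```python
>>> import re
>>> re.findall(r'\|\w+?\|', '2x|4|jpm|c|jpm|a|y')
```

['|4|', '|c|', '|a|']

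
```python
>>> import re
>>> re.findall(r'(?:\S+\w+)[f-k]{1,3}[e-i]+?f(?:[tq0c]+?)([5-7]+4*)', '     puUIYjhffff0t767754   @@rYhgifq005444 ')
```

['767754', '5444']

The pattern matches one or more of a non-whitespace character, then one or more of a word character (non-capturing group); then 1 to 3 of a character in [f-k], then one or more of a character in [e-i] (lazy), then the literal 'f'; then one or more of one of [tq0c] (lazy) (non-capturing group); then one or more of a character in [5-7], then zero or more of the literal '4' (captured).
Matches: at [5:24] match 'puUIYjhffff0t767754', group 1 = '767754'; at [27:42] match '@@rYhgifq005444', group 1 = '5444'.
Because there's exactly one group, `findall` drops the full match and keeps group 1 from each hit.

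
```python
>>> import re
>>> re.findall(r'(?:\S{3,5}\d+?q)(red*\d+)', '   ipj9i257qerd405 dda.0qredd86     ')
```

Pattern: 3 to 5 of a non-whitespace character, then one or more of a digit (lazy), then a literal 'q' (non-capturing group); then the literal 're', then zero or more of a literal 'd', then one or more of a digit (captured).
Matches: at [19:31] match 'dda.0qredd86', group 1 = 'redd86'.
Because there's exactly one group, `findall` drops the full match and keeps group 1 from the one hit.

['redd86']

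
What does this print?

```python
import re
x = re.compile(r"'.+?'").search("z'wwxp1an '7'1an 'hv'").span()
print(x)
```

(1, 11)

`search` walks the string left to right and returns the first match it finds.
The match spans [1:11] → "'wwxp1an '".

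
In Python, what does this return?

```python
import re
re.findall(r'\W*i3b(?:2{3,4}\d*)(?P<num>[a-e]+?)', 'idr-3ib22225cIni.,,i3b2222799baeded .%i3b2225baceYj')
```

Pattern: zero or more of a non-word character, then the literal 'i3b'; then 3 to 4 of a literal '2', then zero or more of a digit (non-capturing group); then one or more of a character in [a-e] (lazy) (captured as 'num').
A `+?`/`*?`/`{m,n}?` starts at its minimum and grows only as far as needed for what follows to match.
Matches: at [16:30] match '.,,i3b2222799b', group 1 = 'b'; at [35:46] match ' .%i3b2225b', group 1 = 'b'.
Because there's exactly one group, `findall` drops the full match and keeps group 1 from each hit.

['b', 'b']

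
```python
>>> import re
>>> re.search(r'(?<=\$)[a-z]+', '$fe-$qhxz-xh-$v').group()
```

'fe'

The `(?=…)`/`(?<=…)` assertion just peeks at neighbouring text; it doesn't advance the match position.
`re.search` tries every starting position until one works.
The match spans [1:3] → 'fe'.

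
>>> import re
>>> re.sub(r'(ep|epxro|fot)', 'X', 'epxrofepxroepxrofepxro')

The regex engine tests alternatives in the order written; an earlier branch that matches wins even if a later one would match more.
`sub` substitutes 'X' at each match site.

'XxrofXxroXxrofXxro'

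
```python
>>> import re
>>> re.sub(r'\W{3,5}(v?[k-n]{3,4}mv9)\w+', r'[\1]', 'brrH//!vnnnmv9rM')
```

This matches 3 to 5 of a non-word character; then optionally the literal 'v', then 3 to 4 of a character in [k-n], then the literal 'mv9' (captured); then one or more of a word character.
Matches: at [4:16] → '//!vnnnmv9rM'.
Each match is replaced using the text its own group 1 captured.

'brrH[vnnnmv9]'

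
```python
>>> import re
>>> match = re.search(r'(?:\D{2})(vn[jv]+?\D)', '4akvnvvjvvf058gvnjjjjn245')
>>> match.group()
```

'akvnvv'

The `?` after the quantifier makes it lazy — it takes as little as possible before letting the rest of the pattern try.
The match spans [1:7] → 'akvnvv'.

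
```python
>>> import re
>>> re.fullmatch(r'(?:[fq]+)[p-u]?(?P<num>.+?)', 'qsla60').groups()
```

The match spans [0:6] → 'qsla60'.
Captured: group 1 = 'la60'.

('la60',)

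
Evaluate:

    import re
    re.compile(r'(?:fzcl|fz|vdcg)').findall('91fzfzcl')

['fz', 'fzcl']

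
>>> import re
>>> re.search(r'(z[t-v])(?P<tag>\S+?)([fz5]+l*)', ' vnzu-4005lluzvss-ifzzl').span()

The pattern matches the literal 'z', then a character in [t-v] (captured); then one or more of a non-whitespace character (lazy) (captured as 'tag'); then one or more of one of [fz5], then zero or more of the literal 'l' (captured).
A `+?`/`*?`/`{m,n}?` starts at its minimum and grows only as far as needed for what follows to match.
`re.search` scans for the first position where the pattern succeeds.
The match spans [3:12] → 'zu-4005ll'.
Captured: group 1 = 'zu', group 2 = '-400', group 3 = '5ll'.

(3, 12)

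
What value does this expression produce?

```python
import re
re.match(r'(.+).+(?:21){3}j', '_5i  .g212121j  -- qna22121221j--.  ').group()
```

'_5i  .g212121j'

`re.match` won't scan ahead — the pattern has to work from the very first character.
The match spans [0:14] → '_5i  .g212121j'.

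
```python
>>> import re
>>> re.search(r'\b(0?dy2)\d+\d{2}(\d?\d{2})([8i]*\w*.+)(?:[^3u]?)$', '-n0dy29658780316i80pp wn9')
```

This matches a word boundary (`\b`, zero-width); then optionally a literal '0', then the literal 'dy2' (captured); then one or more of a digit, then exactly 2 of a digit; then optionally a digit, then exactly 2 of a digit (captured); then zero or more of one of [8i], then zero or more of a word character, then one or more of any character (captured); then optionally any character except [3u] (non-capturing group); then anchored at the end.
`re.search` tries every starting position until one works.
Here the pattern never matches, so the call returns None.

None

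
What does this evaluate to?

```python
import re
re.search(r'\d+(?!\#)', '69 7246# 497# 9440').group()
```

The negative lookahead/lookbehind blocks any match where the forbidden context is present.
The match spans [0:2] → '69'.

'69'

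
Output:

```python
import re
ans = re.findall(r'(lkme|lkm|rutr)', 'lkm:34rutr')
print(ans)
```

['lkm', 'rutr']

Matches: at [0:3] match 'lkm', group 1 = 'lkm'; at [6:10] match 'rutr', group 1 = 'rutr'.
Because there's exactly one group, `findall` drops the full match and keeps group 1 from each hit.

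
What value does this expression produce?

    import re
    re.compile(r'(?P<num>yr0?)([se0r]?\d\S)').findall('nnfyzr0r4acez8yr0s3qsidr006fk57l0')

[('yr0', 's3q')]

This matches the literal 'yr', then optionally the literal '0' (captured as 'num'); then optionally one of [se0r], then a digit, then a non-whitespace character (captured).
Walking the string: at [14:20] match 'yr0s3q', groups = ('yr0', 's3q').
Multiple groups make `findall` return tuples — one 2-tuple for the one match.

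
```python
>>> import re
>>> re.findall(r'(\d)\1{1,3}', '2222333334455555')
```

The backreference `\1` re-matches whatever the first group consumed, character for character.
One capturing group, so `findall` returns just the captured substring from each match — 4 in all.

['2', '3', '4', '5']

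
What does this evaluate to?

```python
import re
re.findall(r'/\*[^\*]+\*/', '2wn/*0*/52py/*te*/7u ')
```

With no groups in the pattern, `findall` gives back each whole match — 2 here.

['/*0*/', '/*te*/']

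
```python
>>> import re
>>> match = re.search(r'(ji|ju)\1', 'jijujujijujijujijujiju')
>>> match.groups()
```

('ju',)

`\1` has to match the exact text group 1 already captured.
Unlike `match`, `search` isn't anchored — it looks for the pattern anywhere in the string.
The match spans [2:6] → 'juju'.
Captured: group 1 = 'ju'.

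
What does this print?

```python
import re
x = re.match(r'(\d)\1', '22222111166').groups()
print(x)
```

A backreference is literal: `\1` must see the identical characters the first group matched.
`re.match` won't scan ahead — the pattern has to work from the very first character.
The match spans [0:2] → '22'.
Captured: group 1 = '2'.

('2',)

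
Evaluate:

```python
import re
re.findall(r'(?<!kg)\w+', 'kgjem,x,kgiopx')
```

['kgjem', 'x', 'kgiopx']

A negative assertion filters positions out without eating any characters.
Scanning left to right: at [0:5] → 'kgjem'; at [6:7] → 'x'; at [8:14] → 'kgiopx'.
Since nothing is captured, `findall` lists the 3 matched substrings directly.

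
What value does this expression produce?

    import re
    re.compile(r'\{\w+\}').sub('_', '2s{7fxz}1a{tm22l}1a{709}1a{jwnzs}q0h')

Every occurrence is swapped for '_'.

'2s_1a_1a_1a_q0h'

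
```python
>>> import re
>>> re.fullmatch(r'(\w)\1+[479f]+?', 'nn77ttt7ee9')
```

None

After group 1 captures some text, `\1` only succeeds where that same text appears again.
`fullmatch` succeeds only if the pattern covers the string from start to end.
Here there's no way to consume every character, so the call returns None.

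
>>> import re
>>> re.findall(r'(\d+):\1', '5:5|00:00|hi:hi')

['5', '00']

The backreference `\1` re-matches whatever the first group consumed, character for character.
Matches: at [0:3] match '5:5', group 1 = '5'; at [4:9] match '00:00', group 1 = '00'.
Because there's exactly one group, `findall` drops the full match and keeps group 1 from each hit.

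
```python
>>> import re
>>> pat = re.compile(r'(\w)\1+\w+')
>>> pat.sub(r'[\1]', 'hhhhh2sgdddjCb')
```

'[h]'

`\1` has to match the exact text group 1 already captured.
The replacement refers to a captured group, so each match is rewritten using its own captured text.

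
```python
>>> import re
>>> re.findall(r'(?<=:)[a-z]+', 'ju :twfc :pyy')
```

['twfc', 'pyy']

The positive lookaround only admits positions where the adjacent text matches; those characters stay outside the span.
`findall` yields the raw match text (2 of them) because the pattern has no groups.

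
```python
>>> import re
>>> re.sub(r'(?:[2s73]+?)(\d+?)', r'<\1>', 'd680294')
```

'd680<9>4'

Pattern: one or more of one of [2s73] (lazy) (non-capturing group); then one or more of a digit (lazy) (captured).
`\1` in the replacement pulls in group 1's text for each match.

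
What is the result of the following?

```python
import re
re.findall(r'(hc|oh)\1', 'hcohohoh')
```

['oh']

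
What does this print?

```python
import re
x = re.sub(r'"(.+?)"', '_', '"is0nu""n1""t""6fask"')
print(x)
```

The `?` after the quantifier makes it lazy — it takes as little as possible before letting the rest of the pattern try.
Each match is replaced by '_'.

____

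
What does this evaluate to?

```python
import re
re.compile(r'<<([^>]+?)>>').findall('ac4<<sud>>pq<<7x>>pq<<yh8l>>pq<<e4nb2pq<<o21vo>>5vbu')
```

['sud', '7x', 'yh8l', 'e4nb2pq<<o21vo']

Walking the string: at [3:10] match '<<sud>>', group 1 = 'sud'; at [12:18] match '<<7x>>', group 1 = '7x'; at [20:28] match '<<yh8l>>', group 1 = 'yh8l'; at [30:48] match '<<e4nb2pq<<o21vo>>', group 1 = 'e4nb2pq<<o21vo'.
One capturing group, so `findall` returns just the captured substring from each match — 4 in all.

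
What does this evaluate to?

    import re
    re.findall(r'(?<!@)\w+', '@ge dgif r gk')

The negative lookaround is zero-width — it rules out positions where the adjacent text would match, without consuming anything.
Since nothing is captured, `findall` lists the 4 matched substrings directly.

['e', 'dgif', 'r', 'gk']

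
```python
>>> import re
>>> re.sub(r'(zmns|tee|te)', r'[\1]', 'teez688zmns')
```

'[tee]z688[zmns]'

Alternation isn't longest-match — the leftmost alternative that fits at this position is chosen.
Each match is replaced using the text its own group 1 captured.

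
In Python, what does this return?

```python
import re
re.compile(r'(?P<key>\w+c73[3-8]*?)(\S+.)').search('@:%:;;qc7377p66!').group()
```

'qc7377p66!'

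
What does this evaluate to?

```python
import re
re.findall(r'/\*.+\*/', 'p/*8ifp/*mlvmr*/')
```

Since nothing is captured, `findall` lists the 1 matched substring directly.

['/*8ifp/*mlvmr*/']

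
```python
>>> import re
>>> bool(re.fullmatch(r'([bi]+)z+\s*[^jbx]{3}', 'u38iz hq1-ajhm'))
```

False

For `fullmatch`, every character of the input must be accounted for by the pattern.
Here the pattern can't cover the whole string, so the call returns None, and `bool(None)` is False.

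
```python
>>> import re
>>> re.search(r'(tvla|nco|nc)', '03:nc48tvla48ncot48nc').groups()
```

('nc',)

`re.search` scans for the first position where the pattern succeeds.
The match spans [3:5] → 'nc'.
Captured: group 1 = 'nc'.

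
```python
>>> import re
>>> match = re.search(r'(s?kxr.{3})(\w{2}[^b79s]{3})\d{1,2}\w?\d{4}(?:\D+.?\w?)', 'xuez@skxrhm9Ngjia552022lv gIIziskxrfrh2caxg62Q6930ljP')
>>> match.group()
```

The match spans [5:40] → 'skxrhm9Ngjia552022lv gIIziskxrfrh2c'.

'skxrhm9Ngjia552022lv gIIziskxrfrh2c'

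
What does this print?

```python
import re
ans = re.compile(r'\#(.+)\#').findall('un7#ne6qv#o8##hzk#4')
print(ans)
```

['ne6qv#o8##hzk']

With a single group, `findall` returns only what that group captured — 1 item.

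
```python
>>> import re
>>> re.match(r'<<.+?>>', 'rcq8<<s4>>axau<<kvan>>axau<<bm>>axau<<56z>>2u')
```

`re.match` only tries the pattern at the start of the string.
Here position 0 doesn't satisfy it, so the call returns None.

None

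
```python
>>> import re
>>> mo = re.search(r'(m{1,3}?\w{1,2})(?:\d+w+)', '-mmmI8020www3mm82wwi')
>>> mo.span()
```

(1, 12)

Pattern: 1 to 3 of the literal 'm' (lazy), then 1 to 2 of a word character (captured); then one or more of a digit, then one or more of a literal 'w' (non-capturing group).
The match spans [1:12] → 'mmmI8020www'.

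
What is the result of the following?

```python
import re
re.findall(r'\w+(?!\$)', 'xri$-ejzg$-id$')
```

['xr', 'ejz', 'i']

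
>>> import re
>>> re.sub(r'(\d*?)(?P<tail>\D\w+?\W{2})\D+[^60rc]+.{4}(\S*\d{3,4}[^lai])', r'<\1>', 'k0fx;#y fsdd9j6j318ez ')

'<>z '

The pattern matches zero or more of a digit (lazy) (captured); then a non-digit, then one or more of a word character (lazy), then exactly 2 of a non-word character (captured as 'tail'); then one or more of a non-digit, then one or more of any character except [60rc], then exactly 4 of any character; then zero or more of a non-whitespace character, then 3 to 4 of a digit, then any character except [lai] (captured).
`\1` in the replacement pulls in group 1's text for each match.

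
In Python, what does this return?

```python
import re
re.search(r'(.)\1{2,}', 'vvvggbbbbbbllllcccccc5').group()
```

`\1` has to match the exact text group 1 already captured.
The match spans [0:3] → 'vvv'.

'vvv'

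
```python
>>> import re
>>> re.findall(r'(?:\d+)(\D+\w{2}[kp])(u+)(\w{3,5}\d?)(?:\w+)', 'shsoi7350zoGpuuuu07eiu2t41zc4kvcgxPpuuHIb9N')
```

The pattern matches one or more of a digit (non-capturing group); then one or more of a non-digit, then exactly 2 of a word character, then one of [kp] (captured); then one or more of a literal 'u' (captured); then 3 to 5 of a word character, then optionally a digit (captured); then one or more of a word character (non-capturing group).
Scanning left to right: at [5:43] match '7350zoGpuuuu07eiu2t41zc4kvcgxPpuuHIb9N', groups = ('zoGp', 'uuuu', '07eiu2').
Multiple groups make `findall` return tuples — one 3-tuple for the one match.

[('zoGp', 'uuuu', '07eiu2')]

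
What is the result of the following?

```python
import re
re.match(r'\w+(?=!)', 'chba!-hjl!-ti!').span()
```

(0, 4)

Because the assertion is zero-width, the text it checks is not consumed and won't appear in the result.
`re.match` won't scan ahead — the pattern has to work from the very first character.
The match spans [0:4] → 'chba'.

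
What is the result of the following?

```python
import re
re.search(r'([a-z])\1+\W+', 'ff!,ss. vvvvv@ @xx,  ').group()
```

'ff!,'

A backreference is literal: `\1` must see the identical characters the first group matched.
The match spans [0:4] → 'ff!,'.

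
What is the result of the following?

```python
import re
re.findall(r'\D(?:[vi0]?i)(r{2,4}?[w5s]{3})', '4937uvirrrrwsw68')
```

`findall` collects group 1 from the one match (1 total).

['rrrrwsw']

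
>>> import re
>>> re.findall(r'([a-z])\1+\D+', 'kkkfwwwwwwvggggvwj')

['k']

A backreference is literal: `\1` must see the identical characters the first group matched.
`findall` collects group 1 from the one match (1 total).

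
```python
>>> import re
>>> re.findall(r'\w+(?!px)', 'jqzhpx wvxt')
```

['jqzhpx', 'wvxt']

Because the assertion is negative and zero-width, positions next to the forbidden text are skipped.
Matches: at [0:6] → 'jqzhpx'; at [7:11] → 'wvxt'.
`findall` yields the raw match text (2 of them) because the pattern has no groups.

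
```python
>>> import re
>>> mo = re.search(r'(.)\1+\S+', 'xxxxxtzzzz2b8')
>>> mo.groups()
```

('x',)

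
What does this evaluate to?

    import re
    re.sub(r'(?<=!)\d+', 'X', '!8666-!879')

Because the assertion is zero-width, the text it checks is not consumed and won't appear in the result.
`sub` substitutes 'X' at each match site.

'!X-!X'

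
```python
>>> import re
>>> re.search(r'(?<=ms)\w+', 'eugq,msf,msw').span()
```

The `(?=…)`/`(?<=…)` assertion just peeks at neighbouring text; it doesn't advance the match position.
`re.search` tries every starting position until one works.
The match spans [7:8] → 'f'.

(7, 8)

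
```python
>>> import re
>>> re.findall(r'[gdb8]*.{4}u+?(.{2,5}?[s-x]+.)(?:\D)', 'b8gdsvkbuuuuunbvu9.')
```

['uuuun']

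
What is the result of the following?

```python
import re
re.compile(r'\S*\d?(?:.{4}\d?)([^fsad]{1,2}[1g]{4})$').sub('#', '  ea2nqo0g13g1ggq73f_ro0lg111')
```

'  #'

Every occurrence is swapped for '#'.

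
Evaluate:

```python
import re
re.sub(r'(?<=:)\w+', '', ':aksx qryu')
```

Because the assertion is zero-width, the text it checks is not consumed and won't appear in the result.
Matches: at [1:5] → 'aksx'.
Every occurrence is swapped for ''.

': qryu'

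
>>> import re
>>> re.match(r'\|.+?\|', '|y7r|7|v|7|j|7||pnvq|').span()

(0, 5)

`re.match` won't scan ahead — the pattern has to work from the very first character.
The match spans [0:5] → '|y7r|'.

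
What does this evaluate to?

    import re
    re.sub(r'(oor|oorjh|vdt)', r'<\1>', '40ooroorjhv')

The regex engine tests alternatives in the order written; an earlier branch that matches wins even if a later one would match more.
Matches: at [2:5] → 'oor'; at [5:8] → 'oor'.
The replacement refers to a captured group, so each match is rewritten using its own captured text.

'40<oor><oor>jhv'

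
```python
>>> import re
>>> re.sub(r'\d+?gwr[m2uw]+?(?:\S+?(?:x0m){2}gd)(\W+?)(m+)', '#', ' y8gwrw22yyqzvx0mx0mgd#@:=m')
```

Every occurrence is swapped for '#'.

' y#'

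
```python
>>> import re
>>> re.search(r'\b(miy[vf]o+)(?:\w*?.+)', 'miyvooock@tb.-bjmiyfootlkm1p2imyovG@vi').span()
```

(0, 38)

The pattern matches a word boundary (`\b`, zero-width); then the literal 'miy', then one of [vf], then one or more of a literal 'o' (captured); then zero or more of a word character (lazy), then one or more of any character (non-capturing group).
`search` walks the string left to right and returns the first match it finds.
The match spans [0:38] → 'miyvooock@tb.-bjmiyfootlkm1p2imyovG@vi'.
Captured: group 1 = 'miyvooo'.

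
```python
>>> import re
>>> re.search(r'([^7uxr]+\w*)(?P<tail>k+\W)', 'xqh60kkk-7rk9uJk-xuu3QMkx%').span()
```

The pattern matches one or more of any character except [7uxr], then zero or more of a word character (captured); then one or more of a literal 'k', then a non-word character (captured as 'tail').
The match spans [1:17] → 'qh60kkk-7rk9uJk-'.

(1, 17)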